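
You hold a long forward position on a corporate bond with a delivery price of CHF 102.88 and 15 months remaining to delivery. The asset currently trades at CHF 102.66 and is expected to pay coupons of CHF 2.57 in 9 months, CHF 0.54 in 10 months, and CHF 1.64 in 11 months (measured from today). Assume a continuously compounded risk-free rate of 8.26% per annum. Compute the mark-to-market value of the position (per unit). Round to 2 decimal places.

CHF 5.43

PV(remaining coupons) I = 2.57·e^(−0.0826·9/12) + 0.54·e^(−0.0826·10/12) + 1.64·e^(−0.0826·11/12) = 4.4401
Current forward F = (S − I)·e^(rT) = (102.66 − 4.4401)·e^(0.0826·15/12) = 98.2199 × 1.108769 = 108.9032
Value (long) = (F − K)·e^(−rT) = (108.9032 − 102.88) × 0.901901 = 5.4323
Value = CHF 5.43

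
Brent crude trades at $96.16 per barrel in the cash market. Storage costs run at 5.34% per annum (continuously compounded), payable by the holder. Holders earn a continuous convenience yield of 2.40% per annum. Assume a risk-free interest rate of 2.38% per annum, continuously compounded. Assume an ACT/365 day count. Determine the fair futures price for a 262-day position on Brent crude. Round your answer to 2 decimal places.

$99.90 per barrel

Net carry = r + u − y = 0.0238 + 0.0534 − 0.0240 = 0.0532
F = S·e^((r+u−y)T) = 96.16 · e^(0.0532 × 262/365) = 96.16 · e^0.038187
= 96.16 × 1.038925 = $99.90 per barrel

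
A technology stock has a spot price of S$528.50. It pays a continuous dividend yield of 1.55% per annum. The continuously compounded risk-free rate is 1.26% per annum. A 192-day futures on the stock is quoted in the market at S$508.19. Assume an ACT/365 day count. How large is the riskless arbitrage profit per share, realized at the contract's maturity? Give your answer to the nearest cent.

Fair futures: F* = S·e^(carry·T), with carry = (r − q) = 0.0126 − 0.0155 = -0.0029
F* = 528.50 · e^(-0.0029 × 192/365) = 528.50 · e^-0.001525 = 528.50 × 0.998476 = S$527.6946
Market S$508.19 < fair S$527.6946: forward underpriced → reverse cash-and-carry (short spot, go long the forward).
At maturity, profit = |F_mkt − F*| = |508.19 − 527.6946| = S$19.50 per share

S$19.50 per share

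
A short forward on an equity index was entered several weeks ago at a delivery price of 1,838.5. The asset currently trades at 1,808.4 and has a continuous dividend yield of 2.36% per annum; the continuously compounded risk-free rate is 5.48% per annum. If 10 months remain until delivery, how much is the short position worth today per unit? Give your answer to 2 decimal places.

Current fair forward for the remaining 10 months: F = S·e^((r − q)·T), (r − q) = 0.0548 − 0.0236 = 0.0312
F = 1808.4 · e^(0.0312 × 10/12) = 1808.4 × 1.02634095 = 1856.0350
Value of long forward = (F − K)·e^(−rT) = (1856.0350 − 1838.5) · e^(−0.0548·10/12)
= 17.5350 × 0.95536036 = 16.75
Short position value = −(long value) = -16.75

-16.75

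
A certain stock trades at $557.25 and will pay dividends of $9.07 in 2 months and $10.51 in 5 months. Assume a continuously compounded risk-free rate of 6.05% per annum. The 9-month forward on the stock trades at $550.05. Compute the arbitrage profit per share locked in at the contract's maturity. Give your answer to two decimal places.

$12.95 per share

PV(dividends) I = 9.07·e^(−0.0605·2/12) + 10.51·e^(−0.0605·5/12) = 19.2274
Fair forward F* = (S − I)·e^(rT) = (557.25 − 19.2274)·e^0.045375 = 538.0226 × 1.046420 = 562.9976
Market $550.05 < fair 562.9976: forward underpriced → reverse cash-and-carry (short the stock, invest proceeds at r, pay the dividends, go long the forward).
Profit at T = |F_mkt − F*| = |550.05 − 562.9976| = $12.95 per share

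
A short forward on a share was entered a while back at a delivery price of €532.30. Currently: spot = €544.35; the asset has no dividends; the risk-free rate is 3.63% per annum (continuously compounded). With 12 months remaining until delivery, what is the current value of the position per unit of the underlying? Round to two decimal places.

Current fair forward for the remaining 12 months: F = S·e^(r·T), r = 0.0363
F = 544.35 · e^(0.0363 × 12/12) = 544.35 × 1.036967 = 564.4730
Value of long forward = (F − K)·e^(−rT) = (564.4730 − 532.30) · e^(−0.0363·12/12)
= 32.1730 × 0.964351 = 31.03
Short position value = −(long value) = -€31.03

-€31.03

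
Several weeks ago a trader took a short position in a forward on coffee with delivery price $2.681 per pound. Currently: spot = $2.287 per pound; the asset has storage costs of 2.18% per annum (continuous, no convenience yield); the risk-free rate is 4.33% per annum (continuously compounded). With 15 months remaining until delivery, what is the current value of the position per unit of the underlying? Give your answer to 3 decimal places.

Current fair forward for the remaining 15 months: F = S·e^((r + u)·T), (r + u) = 0.0433 + 0.0218 = 0.0651
F = 2.287 · e^(0.0651 × 15/12) = 2.287 × 1.084778 = 2.4809
Value of long forward = (F − K)·e^(−rT) = (2.4809 − 2.681) · e^(−0.0433·15/12)
= -0.2001 × 0.947314 = -0.190
Short position value = −(long value) = $0.190

$0.190 per pound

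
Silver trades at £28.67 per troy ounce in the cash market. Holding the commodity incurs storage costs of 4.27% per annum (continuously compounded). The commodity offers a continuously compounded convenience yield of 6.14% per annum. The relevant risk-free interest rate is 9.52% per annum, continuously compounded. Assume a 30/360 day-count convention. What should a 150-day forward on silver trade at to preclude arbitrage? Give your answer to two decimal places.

£29.60 per troy ounce

Net carry = r + u − y = 0.0952 + 0.0427 − 0.0614 = 0.0765
F = S·e^((r+u−y)T) = 28.67 · e^(0.0765 × 150/360) = 28.67 · e^0.031875
= 28.67 × 1.032388 = £29.60 per troy ounce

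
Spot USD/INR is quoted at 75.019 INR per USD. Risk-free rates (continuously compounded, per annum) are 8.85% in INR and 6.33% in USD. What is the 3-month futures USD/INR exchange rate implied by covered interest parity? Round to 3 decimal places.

F = S·e^((r_INR − r_USD)T) = 75.019 · e^((0.0885 − 0.0633) × 3/12)
= 75.019 · e^0.006300 = 75.019 × 1.006320
F = 75.493 INR per USD

75.493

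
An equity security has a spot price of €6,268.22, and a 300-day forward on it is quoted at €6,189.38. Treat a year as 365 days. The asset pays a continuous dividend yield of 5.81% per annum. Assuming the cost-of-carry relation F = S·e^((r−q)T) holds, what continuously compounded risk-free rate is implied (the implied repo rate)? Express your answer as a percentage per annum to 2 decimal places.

From F = S·e^((r−q)T): (r − q) = ln(F/S)/T
ln(6189.38/6268.22) = ln(0.987422) = -0.012658
(r − q) = -0.012658 / (300/365) = -0.015401
r = ln(F/S)/T + q = -0.015401 + 0.0581 = 0.042699
r = 4.27%

4.27%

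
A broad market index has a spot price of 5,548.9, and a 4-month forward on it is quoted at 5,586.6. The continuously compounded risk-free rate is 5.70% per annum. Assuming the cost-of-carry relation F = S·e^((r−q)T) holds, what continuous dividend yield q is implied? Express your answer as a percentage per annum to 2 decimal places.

3.67%

From F = S·e^((r−q)T): (r − q) = ln(F/S)/T
ln(5586.6/5548.9) = ln(1.006794) = 0.006771
(r − q) = 0.006771 / (4/12) = 0.020313
q = r − ln(F/S)/T = 0.0570 − 0.020313 = 0.036687
q = 3.67%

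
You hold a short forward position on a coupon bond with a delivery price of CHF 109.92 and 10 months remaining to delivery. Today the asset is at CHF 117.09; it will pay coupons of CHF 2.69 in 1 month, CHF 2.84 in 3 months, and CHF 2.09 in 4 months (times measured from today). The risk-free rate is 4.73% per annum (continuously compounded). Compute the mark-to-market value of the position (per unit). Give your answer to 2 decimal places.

PV(remaining coupons) I = 2.69·e^(−0.0473·1/12) + 2.84·e^(−0.0473·3/12) + 2.09·e^(−0.0473·4/12) = 7.5433
Current forward F = (S − I)·e^(rT) = (117.09 − 7.5433)·e^(0.0473·10/12) = 109.5467 × 1.040204 = 113.9509
Value (long) = (F − K)·e^(−rT) = (113.9509 − 109.92) × 0.961350 = 3.8751
Short position value = −(long value) = -CHF 3.88

-CHF 3.88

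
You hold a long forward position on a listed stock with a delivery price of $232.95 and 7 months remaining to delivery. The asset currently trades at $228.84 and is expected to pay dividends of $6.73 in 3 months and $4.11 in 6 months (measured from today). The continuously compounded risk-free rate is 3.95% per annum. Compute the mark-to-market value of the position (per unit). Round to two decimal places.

PV(remaining dividends) I = 6.73·e^(−0.0395·3/12) + 4.11·e^(−0.0395·6/12) = 10.6935
Current forward F = (S − I)·e^(rT) = (228.84 − 10.6935)·e^(0.0395·7/12) = 218.1465 × 1.023309 = 223.2313
Value (long) = (F − K)·e^(−rT) = (223.2313 − 232.95) × 0.977222 = -9.4973
Value = -$9.50

-$9.50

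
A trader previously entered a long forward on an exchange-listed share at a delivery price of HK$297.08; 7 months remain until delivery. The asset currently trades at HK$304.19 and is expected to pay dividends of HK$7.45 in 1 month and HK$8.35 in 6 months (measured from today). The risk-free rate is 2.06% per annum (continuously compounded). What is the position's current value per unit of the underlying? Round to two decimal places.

PV(remaining dividends) I = 7.45·e^(−0.0206·1/12) + 8.35·e^(−0.0206·6/12) = 15.7017
Current forward F = (S − I)·e^(rT) = (304.19 − 15.7017)·e^(0.0206·7/12) = 288.4883 × 1.012089 = 291.9758
Value (long) = (F − K)·e^(−rT) = (291.9758 − 297.08) × 0.988055 = -5.0432
Value = -HK$5.04

-HK$5.04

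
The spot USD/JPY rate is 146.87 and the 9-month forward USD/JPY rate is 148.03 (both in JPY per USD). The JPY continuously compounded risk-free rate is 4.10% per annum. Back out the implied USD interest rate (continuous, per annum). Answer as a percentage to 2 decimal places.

F = S·e^((r_JPY − r_USD)T) ⇒ r_USD = r_JPY − ln(F/S)/T
ln(148.03/146.87) = 0.007867; /(9/12) = 0.010489
r_USD = 0.0410 − 0.010489 = 0.030511
r_USD = 3.05%

3.05%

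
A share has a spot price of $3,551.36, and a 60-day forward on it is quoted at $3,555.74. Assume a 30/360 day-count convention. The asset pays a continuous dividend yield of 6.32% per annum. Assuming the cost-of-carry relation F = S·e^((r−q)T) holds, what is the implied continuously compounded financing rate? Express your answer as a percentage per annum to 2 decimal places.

7.06%

From F = S·e^((r−q)T): (r − q) = ln(F/S)/T
ln(3555.74/3551.36) = ln(1.001233) = 0.001232
(r − q) = 0.001232 / (60/360) = 0.007392
r = ln(F/S)/T + q = 0.007392 + 0.0632 = 0.070592
r = 7.06%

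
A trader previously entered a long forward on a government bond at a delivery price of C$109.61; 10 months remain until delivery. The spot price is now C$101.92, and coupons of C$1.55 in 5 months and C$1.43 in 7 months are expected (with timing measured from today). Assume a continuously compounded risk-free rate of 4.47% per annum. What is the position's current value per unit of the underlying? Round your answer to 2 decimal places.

-C$6.60

PV(remaining coupons) I = 1.55·e^(−0.0447·5/12) + 1.43·e^(−0.0447·7/12) = 2.9146
Current forward F = (S − I)·e^(rT) = (101.92 − 2.9146)·e^(0.0447·10/12) = 99.0054 × 1.037952 = 102.7629
Value (long) = (F − K)·e^(−rT) = (102.7629 − 109.61) × 0.963435 = -6.5967
Value = -C$6.60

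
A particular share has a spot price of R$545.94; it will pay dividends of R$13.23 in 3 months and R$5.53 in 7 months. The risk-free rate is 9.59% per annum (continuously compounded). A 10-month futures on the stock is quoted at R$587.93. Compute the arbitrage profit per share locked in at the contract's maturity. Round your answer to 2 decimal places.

PV(dividends) I = 13.23·e^(−0.0959·3/12) + 5.53·e^(−0.0959·7/12) = 18.1457
Fair futures F* = (S − I)·e^(rT) = (545.94 − 18.1457)·e^0.079917 = 527.7943 × 1.083197 = 571.7052
Market R$587.93 > fair 571.7052: forward overpriced → cash-and-carry (borrow at r, buy the stock and collect the dividends, short the forward).
Profit at T = |F_mkt − F*| = |587.93 − 571.7052| = R$16.22 per share

R$16.22 per share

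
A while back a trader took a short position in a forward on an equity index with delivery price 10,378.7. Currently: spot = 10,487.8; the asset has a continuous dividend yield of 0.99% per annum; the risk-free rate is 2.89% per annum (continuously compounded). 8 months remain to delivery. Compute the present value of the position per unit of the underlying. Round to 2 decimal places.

Current fair forward for the remaining 8 months: F = S·e^((r − q)·T), (r − q) = 0.0289 − 0.0099 = 0.0190
F = 10487.8 · e^(0.0190 × 8/12) = 10487.8 × 1.01274723 = 10621.4904
Value of long forward = (F − K)·e^(−rT) = (10621.4904 − 10378.7) · e^(−0.0289·8/12)
= 242.7904 × 0.98091775 = 238.16
Short position value = −(long value) = -238.16

-238.16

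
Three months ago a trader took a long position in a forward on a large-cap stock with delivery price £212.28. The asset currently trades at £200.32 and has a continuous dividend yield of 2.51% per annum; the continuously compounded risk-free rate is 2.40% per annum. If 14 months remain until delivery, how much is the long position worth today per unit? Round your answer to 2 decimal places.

Current fair forward for the remaining 14 months: F = S·e^((r − q)·T), (r − q) = 0.0240 − 0.0251 = -0.0011
F = 200.32 · e^(-0.0011 × 14/12) = 200.32 × 0.998717 = 200.0630
Value of long forward = (F − K)·e^(−rT) = (200.0630 − 212.28) · e^(−0.0240·14/12)
= -12.2170 × 0.972388 = -11.88

-£11.88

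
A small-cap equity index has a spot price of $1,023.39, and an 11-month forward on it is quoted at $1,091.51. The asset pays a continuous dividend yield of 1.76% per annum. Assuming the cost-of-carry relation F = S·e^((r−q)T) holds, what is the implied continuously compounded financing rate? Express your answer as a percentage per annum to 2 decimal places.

From F = S·e^((r−q)T): (r − q) = ln(F/S)/T
ln(1091.51/1023.39) = ln(1.066563) = 0.064441
(r − q) = 0.064441 / (11/12) = 0.070299
r = ln(F/S)/T + q = 0.070299 + 0.0176 = 0.087899
r = 8.79%

8.79%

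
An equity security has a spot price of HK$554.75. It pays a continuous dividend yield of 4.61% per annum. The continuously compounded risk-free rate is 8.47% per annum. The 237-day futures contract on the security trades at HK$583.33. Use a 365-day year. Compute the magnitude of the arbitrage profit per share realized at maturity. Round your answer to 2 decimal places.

HK$14.50 per share

Fair futures: F* = S·e^(carry·T), with carry = (r − q) = 0.0847 − 0.0461 = 0.0386
F* = 554.75 · e^(0.0386 × 237/365) = 554.75 · e^0.025064 = 554.75 × 1.025381 = HK$568.8301
Market HK$583.33 > fair HK$568.8301: forward overpriced → cash-and-carry (buy spot, short the forward).
At maturity, profit = |F_mkt − F*| = |583.33 − 568.8301| = HK$14.50 per share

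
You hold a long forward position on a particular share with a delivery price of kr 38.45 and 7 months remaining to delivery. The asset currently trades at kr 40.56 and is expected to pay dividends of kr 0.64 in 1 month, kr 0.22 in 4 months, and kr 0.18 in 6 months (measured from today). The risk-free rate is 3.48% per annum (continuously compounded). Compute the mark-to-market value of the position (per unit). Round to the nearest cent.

kr 1.85

PV(remaining dividends) I = 0.64·e^(−0.0348·1/12) + 0.22·e^(−0.0348·4/12) + 0.18·e^(−0.0348·6/12) = 1.0325
Current forward F = (S − I)·e^(rT) = (40.56 − 1.0325)·e^(0.0348·7/12) = 39.5275 × 1.020507 = 40.3381
Value (long) = (F − K)·e^(−rT) = (40.3381 − 38.45) × 0.979905 = 1.8502
Value = kr 1.85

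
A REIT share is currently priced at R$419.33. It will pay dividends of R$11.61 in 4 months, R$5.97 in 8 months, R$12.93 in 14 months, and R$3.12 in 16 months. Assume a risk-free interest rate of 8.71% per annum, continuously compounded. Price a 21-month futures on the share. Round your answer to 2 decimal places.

PV(dividends) I = 11.61·e^(−0.0871·4/12) + 5.97·e^(−0.0871·8/12) + 12.93·e^(−0.0871·14/12) + 3.12·e^(−0.0871·16/12)
I = 11.2778 + 5.6332 + 11.6806 + 2.7779 = 31.3695
F = (S − I)·e^(rT) = (419.33 − 31.3695) · e^(0.0871·21/12)
= 387.9605 · e^0.152425 = 387.9605 × 1.164655 = R$451.84

R$451.84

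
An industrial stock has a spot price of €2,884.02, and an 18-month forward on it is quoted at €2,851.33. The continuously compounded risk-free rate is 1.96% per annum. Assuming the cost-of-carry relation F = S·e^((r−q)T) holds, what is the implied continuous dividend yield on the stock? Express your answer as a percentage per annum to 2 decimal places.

2.72%

From F = S·e^((r−q)T): (r − q) = ln(F/S)/T
ln(2851.33/2884.02) = ln(0.988665) = -0.011400
(r − q) = -0.011400 / (18/12) = -0.007600
q = r − ln(F/S)/T = 0.0196 + 0.007600 = 0.027200
q = 2.72%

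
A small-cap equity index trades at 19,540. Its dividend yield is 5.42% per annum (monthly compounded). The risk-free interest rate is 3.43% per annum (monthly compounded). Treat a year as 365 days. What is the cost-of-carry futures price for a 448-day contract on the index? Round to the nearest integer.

19,070

F = S · (1+r/12)^(12T) / (1+q/12)^(12T)
= 19540 × 1.042936 / 1.068628 = 19540 × 0.975958
F = 19,070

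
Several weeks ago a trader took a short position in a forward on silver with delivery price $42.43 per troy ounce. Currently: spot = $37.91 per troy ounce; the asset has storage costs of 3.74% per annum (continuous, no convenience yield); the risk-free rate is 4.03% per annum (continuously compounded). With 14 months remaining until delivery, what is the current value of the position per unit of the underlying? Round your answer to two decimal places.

$0.88 per troy ounce

Current fair forward for the remaining 14 months: F = S·e^((r + u)·T), (r + u) = 0.0403 + 0.0374 = 0.0777
F = 37.91 · e^(0.0777 × 14/12) = 37.91 × 1.094886 = 41.5071
Value of long forward = (F − K)·e^(−rT) = (41.5071 − 42.43) · e^(−0.0403·14/12)
= -0.9229 × 0.954071 = -0.88
Short position value = −(long value) = $0.88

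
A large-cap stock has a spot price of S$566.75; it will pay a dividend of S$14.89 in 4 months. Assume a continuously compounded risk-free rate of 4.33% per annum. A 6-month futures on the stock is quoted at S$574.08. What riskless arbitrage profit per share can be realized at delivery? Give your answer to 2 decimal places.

PV(dividends) I = 14.89·e^(−0.0433·4/12) = 14.6766
Fair futures F* = (S − I)·e^(rT) = (566.75 − 14.6766)·e^0.021650 = 552.0734 × 1.021886 = 564.1561
Market S$574.08 > fair 564.1561: forward overpriced → cash-and-carry (borrow at r, buy the stock and collect the dividends, short the forward).
Profit at T = |F_mkt − F*| = |574.08 − 564.1561| = S$9.92 per share

S$9.92 per share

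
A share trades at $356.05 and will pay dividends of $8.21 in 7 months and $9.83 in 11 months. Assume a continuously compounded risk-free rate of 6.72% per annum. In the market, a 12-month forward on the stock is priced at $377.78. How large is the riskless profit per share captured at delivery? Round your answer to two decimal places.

PV(dividends) I = 8.21·e^(−0.0672·7/12) + 9.83·e^(−0.0672·11/12) = 17.1371
Fair forward F* = (S − I)·e^(rT) = (356.05 − 17.1371)·e^0.067200 = 338.9129 × 1.069509 = 362.4704
Market $377.78 > fair 362.4704: forward overpriced → cash-and-carry (borrow at r, buy the stock and collect the dividends, short the forward).
Profit at T = |F_mkt − F*| = |377.78 − 362.4704| = $15.31 per share

$15.31 per share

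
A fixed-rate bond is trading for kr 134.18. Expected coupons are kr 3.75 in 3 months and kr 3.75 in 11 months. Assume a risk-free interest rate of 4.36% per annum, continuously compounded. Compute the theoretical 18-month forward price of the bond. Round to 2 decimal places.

PV(coupons) I = 3.75·e^(−0.0436·3/12) + 3.75·e^(−0.0436·11/12)
I = 3.7093 + 3.6031 = 7.3124
F = (S − I)·e^(rT) = (134.18 − 7.3124) · e^(0.0436·18/12)
= 126.8676 · e^0.065400 = 126.8676 × 1.067586 = kr 135.44

kr 135.44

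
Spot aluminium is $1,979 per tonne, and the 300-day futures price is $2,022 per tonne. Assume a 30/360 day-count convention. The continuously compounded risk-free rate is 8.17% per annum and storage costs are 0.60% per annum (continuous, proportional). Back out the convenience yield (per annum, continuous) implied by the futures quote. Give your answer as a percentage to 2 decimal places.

6.19%

F = S·e^((r+u−y)T) ⇒ (r+u−y) = ln(F/S)/T
ln(2022/1979) = 0.021495; /T ⇒ 0.025794
y = r + u − ln(F/S)/T = 0.0817 + 0.0060 − 0.025794 = 0.061906
y = 6.19%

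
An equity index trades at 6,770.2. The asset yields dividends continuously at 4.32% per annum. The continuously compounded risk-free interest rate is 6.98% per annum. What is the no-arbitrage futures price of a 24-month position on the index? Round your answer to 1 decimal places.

F = S·e^((r − q)T) = 6770.2 · e^((0.0698 − 0.0432) × 24/12)
= 6770.2 · e^0.053200 = 6770.2 × 1.054641
F = 7,140.1

7,140.1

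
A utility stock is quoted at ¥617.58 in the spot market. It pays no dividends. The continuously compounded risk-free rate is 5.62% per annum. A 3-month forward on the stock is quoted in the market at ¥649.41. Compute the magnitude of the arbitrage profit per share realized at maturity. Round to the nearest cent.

¥23.09 per share

Fair forward: F* = S·e^(carry·T), with carry = r = 0.0562
F* = 617.58 · e^(0.0562 × 3/12) = 617.58 · e^0.014050 = 617.58 × 1.014149 = ¥626.3181
Market ¥649.41 > fair ¥626.3181: forward overpriced → cash-and-carry (buy spot, short the forward).
At maturity, profit = |F_mkt − F*| = |649.41 − 626.3181| = ¥23.09 per share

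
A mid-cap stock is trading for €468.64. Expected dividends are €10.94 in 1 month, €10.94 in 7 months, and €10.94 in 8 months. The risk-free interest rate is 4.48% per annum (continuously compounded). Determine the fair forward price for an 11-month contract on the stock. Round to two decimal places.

PV(dividends) I = 10.94·e^(−0.0448·1/12) + 10.94·e^(−0.0448·7/12) + 10.94·e^(−0.0448·8/12)
I = 10.8992 + 10.6578 + 10.6181 = 32.1751
F = (S − I)·e^(rT) = (468.64 − 32.1751) · e^(0.0448·11/12)
= 436.4649 · e^0.041067 = 436.4649 × 1.041922 = €454.76

€454.76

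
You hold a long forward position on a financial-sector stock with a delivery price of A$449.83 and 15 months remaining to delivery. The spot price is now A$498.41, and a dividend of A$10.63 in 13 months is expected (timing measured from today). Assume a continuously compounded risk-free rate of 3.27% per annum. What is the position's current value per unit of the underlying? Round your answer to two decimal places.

PV(remaining dividends) I = 10.63·e^(−0.0327·13/12) = 10.2600
Current forward F = (S − I)·e^(rT) = (498.41 − 10.2600)·e^(0.0327·15/12) = 488.1500 × 1.041722 = 508.5166
Value (long) = (F − K)·e^(−rT) = (508.5166 − 449.83) × 0.959949 = 56.3361
Value = A$56.34

A$56.34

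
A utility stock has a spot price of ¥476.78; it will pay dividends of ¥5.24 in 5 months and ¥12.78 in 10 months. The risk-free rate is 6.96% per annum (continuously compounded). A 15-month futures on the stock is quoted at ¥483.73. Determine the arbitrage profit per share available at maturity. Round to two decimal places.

PV(dividends) I = 5.24·e^(−0.0696·5/12) + 12.78·e^(−0.0696·10/12) = 17.1501
Fair futures F* = (S − I)·e^(rT) = (476.78 − 17.1501)·e^0.087000 = 459.6299 × 1.090897 = 501.4089
Market ¥483.73 < fair 501.4089: forward underpriced → reverse cash-and-carry (short the stock, invest proceeds at r, pay the dividends, go long the forward).
Profit at T = |F_mkt − F*| = |483.73 − 501.4089| = ¥17.68 per share

¥17.68 per share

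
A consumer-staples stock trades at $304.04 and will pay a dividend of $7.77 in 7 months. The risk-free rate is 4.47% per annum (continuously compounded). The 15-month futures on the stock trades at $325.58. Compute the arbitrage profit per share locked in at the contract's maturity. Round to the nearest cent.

PV(dividends) I = 7.77·e^(−0.0447·7/12) = 7.5700
Fair futures F* = (S − I)·e^(rT) = (304.04 − 7.5700)·e^0.055875 = 296.4700 × 1.057465 = 313.5066
Market $325.58 > fair 313.5066: forward overpriced → cash-and-carry (borrow at r, buy the stock and collect the dividends, short the forward).
Profit at T = |F_mkt − F*| = |325.58 − 313.5066| = $12.07 per share

$12.07 per share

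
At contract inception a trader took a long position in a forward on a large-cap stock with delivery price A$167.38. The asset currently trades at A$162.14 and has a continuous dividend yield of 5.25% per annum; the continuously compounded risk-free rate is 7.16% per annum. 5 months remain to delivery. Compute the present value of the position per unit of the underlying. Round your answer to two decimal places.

Current fair forward for the remaining 5 months: F = S·e^((r − q)·T), (r − q) = 0.0716 − 0.0525 = 0.0191
F = 162.14 · e^(0.0191 × 5/12) = 162.14 × 1.007990 = 163.4355
Value of long forward = (F − K)·e^(−rT) = (163.4355 − 167.38) · e^(−0.0716·5/12)
= -3.9445 × 0.970607 = -3.83

-A$3.83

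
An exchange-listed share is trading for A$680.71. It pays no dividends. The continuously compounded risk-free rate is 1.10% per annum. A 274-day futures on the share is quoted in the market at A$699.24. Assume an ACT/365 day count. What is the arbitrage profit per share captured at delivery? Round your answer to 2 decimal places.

Fair futures: F* = S·e^(carry·T), with carry = r = 0.0110
F* = 680.71 · e^(0.0110 × 274/365) = 680.71 · e^0.008258 = 680.71 × 1.008292 = A$686.3544
Market A$699.24 > fair A$686.3544: forward overpriced → cash-and-carry (buy spot, short the forward).
At maturity, profit = |F_mkt − F*| = |699.24 − 686.3544| = A$12.89 per share

A$12.89 per share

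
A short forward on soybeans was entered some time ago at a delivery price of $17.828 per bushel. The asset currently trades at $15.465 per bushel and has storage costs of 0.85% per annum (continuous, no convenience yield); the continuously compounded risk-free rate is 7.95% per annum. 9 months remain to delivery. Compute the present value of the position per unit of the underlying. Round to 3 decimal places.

$1.232 per bushel

Current fair forward for the remaining 9 months: F = S·e^((r + u)·T), (r + u) = 0.0795 + 0.0085 = 0.0880
F = 15.465 · e^(0.0880 × 9/12) = 15.465 × 1.068227 = 16.5201
Value of long forward = (F − K)·e^(−rT) = (16.5201 − 17.828) · e^(−0.0795·9/12)
= -1.3079 × 0.942118 = -1.232
Short position value = −(long value) = $1.232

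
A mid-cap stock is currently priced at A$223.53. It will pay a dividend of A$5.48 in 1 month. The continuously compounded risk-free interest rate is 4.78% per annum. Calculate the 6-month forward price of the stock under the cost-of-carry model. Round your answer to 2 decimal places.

A$223.35

PV(dividends) I = 5.48·e^(−0.0478·1/12)
I = 5.4582
F = (S − I)·e^(rT) = (223.53 − 5.4582) · e^(0.0478·6/12)
= 218.0718 · e^0.023900 = 218.0718 × 1.024188 = A$223.35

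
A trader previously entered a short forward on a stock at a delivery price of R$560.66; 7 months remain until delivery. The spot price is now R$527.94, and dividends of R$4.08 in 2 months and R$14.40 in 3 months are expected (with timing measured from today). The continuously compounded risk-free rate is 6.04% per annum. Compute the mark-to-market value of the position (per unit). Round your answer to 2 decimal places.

PV(remaining dividends) I = 4.08·e^(−0.0604·2/12) + 14.40·e^(−0.0604·3/12) = 18.2233
Current forward F = (S − I)·e^(rT) = (527.94 − 18.2233)·e^(0.0604·7/12) = 509.7167 × 1.035861 = 527.9957
Value (long) = (F − K)·e^(−rT) = (527.9957 − 560.66) × 0.965380 = -31.5335
Short position value = −(long value) = R$31.53

R$31.53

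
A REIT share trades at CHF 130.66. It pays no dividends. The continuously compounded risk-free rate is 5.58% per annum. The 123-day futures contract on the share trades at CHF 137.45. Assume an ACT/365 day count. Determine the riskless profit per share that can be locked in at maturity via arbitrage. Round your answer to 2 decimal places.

Fair futures: F* = S·e^(carry·T), with carry = r = 0.0558
F* = 130.66 · e^(0.0558 × 123/365) = 130.66 · e^0.018804 = 130.66 × 1.018982 = CHF 133.1402
Market CHF 137.45 > fair CHF 133.1402: forward overpriced → cash-and-carry (buy spot, short the forward).
At maturity, profit = |F_mkt − F*| = |137.45 − 133.1402| = CHF 4.31 per share

CHF 4.31 per share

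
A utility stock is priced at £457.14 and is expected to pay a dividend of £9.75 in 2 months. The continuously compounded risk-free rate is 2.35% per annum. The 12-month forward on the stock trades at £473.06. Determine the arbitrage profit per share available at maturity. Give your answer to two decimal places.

PV(dividends) I = 9.75·e^(−0.0235·2/12) = 9.7119
Fair forward F* = (S − I)·e^(rT) = (457.14 − 9.7119)·e^0.023500 = 447.4281 × 1.023778 = 458.0670
Market £473.06 > fair 458.0670: forward overpriced → cash-and-carry (borrow at r, buy the stock and collect the dividends, short the forward).
Profit at T = |F_mkt − F*| = |473.06 − 458.0670| = £14.99 per share

£14.99 per share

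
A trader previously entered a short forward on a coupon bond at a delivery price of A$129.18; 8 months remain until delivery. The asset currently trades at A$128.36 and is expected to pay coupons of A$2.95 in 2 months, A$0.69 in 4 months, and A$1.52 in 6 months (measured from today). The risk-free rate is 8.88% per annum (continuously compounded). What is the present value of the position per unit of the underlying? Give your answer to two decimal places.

PV(remaining coupons) I = 2.95·e^(−0.0888·2/12) + 0.69·e^(−0.0888·4/12) + 1.52·e^(−0.0888·6/12) = 5.0305
Current forward F = (S − I)·e^(rT) = (128.36 − 5.0305)·e^(0.0888·8/12) = 123.3295 × 1.060987 = 130.8510
Value (long) = (F − K)·e^(−rT) = (130.8510 − 129.18) × 0.942518 = 1.5749
Short position value = −(long value) = -A$1.57

-A$1.57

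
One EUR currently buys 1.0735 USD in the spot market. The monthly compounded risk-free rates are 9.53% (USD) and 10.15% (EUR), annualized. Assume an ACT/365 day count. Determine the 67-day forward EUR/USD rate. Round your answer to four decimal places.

1.0723

By covered interest parity, F = S · (1+r_USD/12)^(12T) / (1+r_EUR/12)^(12T)
= 1.0735 × 1.017577 / 1.018726 = 1.0735 × 0.998872
F = 1.0723 USD per EUR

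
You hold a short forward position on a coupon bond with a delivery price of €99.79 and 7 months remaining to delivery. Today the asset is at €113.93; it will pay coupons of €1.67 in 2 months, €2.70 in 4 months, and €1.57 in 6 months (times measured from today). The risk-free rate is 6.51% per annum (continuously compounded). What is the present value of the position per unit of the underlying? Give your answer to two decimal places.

-€12.04

PV(remaining coupons) I = 1.67·e^(−0.0651·2/12) + 2.70·e^(−0.0651·4/12) + 1.57·e^(−0.0651·6/12) = 5.8137
Current forward F = (S − I)·e^(rT) = (113.93 − 5.8137)·e^(0.0651·7/12) = 108.1163 × 1.038705 = 112.3009
Value (long) = (F − K)·e^(−rT) = (112.3009 − 99.79) × 0.962737 = 12.0447
Short position value = −(long value) = -€12.04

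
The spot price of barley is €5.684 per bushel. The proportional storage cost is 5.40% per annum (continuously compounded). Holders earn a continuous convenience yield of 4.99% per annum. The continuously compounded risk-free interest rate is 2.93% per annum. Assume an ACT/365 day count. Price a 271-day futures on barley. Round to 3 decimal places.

Net carry = r + u − y = 0.0293 + 0.0540 − 0.0499 = 0.0334
F = S·e^((r+u−y)T) = 5.684 · e^(0.0334 × 271/365) = 5.684 · e^0.024798
= 5.684 × 1.025108 = €5.827 per bushel

€5.827 per bushel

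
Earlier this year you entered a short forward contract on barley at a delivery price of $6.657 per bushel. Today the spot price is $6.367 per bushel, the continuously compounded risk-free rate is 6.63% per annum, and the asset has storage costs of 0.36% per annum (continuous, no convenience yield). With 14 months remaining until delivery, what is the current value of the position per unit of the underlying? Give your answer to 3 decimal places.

Current fair forward for the remaining 14 months: F = S·e^((r + u)·T), (r + u) = 0.0663 + 0.0036 = 0.0699
F = 6.367 · e^(0.0699 × 14/12) = 6.367 × 1.084967 = 6.9080
Value of long forward = (F − K)·e^(−rT) = (6.9080 − 6.657) · e^(−0.0663·14/12)
= 0.2510 × 0.925566 = 0.232
Short position value = −(long value) = -$0.232

-$0.232 per bushel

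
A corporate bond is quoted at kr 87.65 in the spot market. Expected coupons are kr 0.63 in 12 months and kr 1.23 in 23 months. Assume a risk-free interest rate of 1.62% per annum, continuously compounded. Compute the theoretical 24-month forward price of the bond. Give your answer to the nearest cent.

kr 88.66

PV(coupons) I = 0.63·e^(−0.0162·12/12) + 1.23·e^(−0.0162·23/12)
I = 0.6199 + 1.1924 = 1.8123
F = (S − I)·e^(rT) = (87.65 − 1.8123) · e^(0.0162·24/12)
= 85.8377 · e^0.032400 = 85.8377 × 1.032931 = kr 88.66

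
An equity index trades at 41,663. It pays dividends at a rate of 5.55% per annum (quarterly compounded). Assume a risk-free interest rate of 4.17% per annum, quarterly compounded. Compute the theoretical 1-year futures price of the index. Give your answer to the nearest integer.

F = S · (1+r/4)^(4T) / (1+q/4)^(4T)
= 41663 × 1.042357 / 1.056666 = 41663 × 0.986458
F = 41,099

41,099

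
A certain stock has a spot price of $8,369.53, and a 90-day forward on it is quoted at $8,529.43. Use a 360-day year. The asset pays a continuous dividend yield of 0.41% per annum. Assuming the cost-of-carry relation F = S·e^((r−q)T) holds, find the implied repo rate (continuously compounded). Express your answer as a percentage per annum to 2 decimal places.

7.98%

From F = S·e^((r−q)T): (r − q) = ln(F/S)/T
ln(8529.43/8369.53) = ln(1.019105) = 0.018925
(r − q) = 0.018925 / (90/360) = 0.075700
r = ln(F/S)/T + q = 0.075700 + 0.0041 = 0.079800
r = 7.98%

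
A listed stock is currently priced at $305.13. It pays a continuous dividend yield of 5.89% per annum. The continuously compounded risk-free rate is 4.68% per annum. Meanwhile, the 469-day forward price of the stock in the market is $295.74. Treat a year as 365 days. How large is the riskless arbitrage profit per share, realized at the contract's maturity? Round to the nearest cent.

$4.68 per share

Fair forward: F* = S·e^(carry·T), with carry = (r − q) = 0.0468 − 0.0589 = -0.0121
F* = 305.13 · e^(-0.0121 × 469/365) = 305.13 · e^-0.015548 = 305.13 × 0.984572 = $300.4225
Market $295.74 < fair $300.4225: forward underpriced → reverse cash-and-carry (short spot, go long the forward).
At maturity, profit = |F_mkt − F*| = |295.74 − 300.4225| = $4.68 per share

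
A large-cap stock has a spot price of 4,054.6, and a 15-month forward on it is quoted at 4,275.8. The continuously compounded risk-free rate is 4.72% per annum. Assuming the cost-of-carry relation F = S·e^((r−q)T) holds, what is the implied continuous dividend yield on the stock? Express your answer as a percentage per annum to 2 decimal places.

0.47%

From F = S·e^((r−q)T): (r − q) = ln(F/S)/T
ln(4275.8/4054.6) = ln(1.054555) = 0.053119
(r − q) = 0.053119 / (15/12) = 0.042495
q = r − ln(F/S)/T = 0.0472 − 0.042495 = 0.004705
q = 0.47%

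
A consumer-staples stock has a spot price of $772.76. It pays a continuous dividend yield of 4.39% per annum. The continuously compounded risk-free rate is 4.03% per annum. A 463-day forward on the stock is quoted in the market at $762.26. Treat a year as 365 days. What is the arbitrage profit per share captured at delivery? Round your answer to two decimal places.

Fair forward: F* = S·e^(carry·T), with carry = (r − q) = 0.0403 − 0.0439 = -0.0036
F* = 772.76 · e^(-0.0036 × 463/365) = 772.76 · e^-0.004567 = 772.76 × 0.995443 = $769.2385
Market $762.26 < fair $769.2385: forward underpriced → reverse cash-and-carry (short spot, go long the forward).
At maturity, profit = |F_mkt − F*| = |762.26 − 769.2385| = $6.98 per share

$6.98 per share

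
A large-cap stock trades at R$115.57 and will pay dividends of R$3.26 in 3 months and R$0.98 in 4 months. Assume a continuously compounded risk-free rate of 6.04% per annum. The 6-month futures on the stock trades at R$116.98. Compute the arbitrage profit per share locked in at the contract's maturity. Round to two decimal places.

PV(dividends) I = 3.26·e^(−0.0604·3/12) + 0.98·e^(−0.0604·4/12) = 4.1716
Fair futures F* = (S − I)·e^(rT) = (115.57 − 4.1716)·e^0.030200 = 111.3984 × 1.030661 = 114.8140
Market R$116.98 > fair 114.8140: forward overpriced → cash-and-carry (borrow at r, buy the stock and collect the dividends, short the forward).
Profit at T = |F_mkt − F*| = |116.98 − 114.8140| = R$2.17 per share

R$2.17 per share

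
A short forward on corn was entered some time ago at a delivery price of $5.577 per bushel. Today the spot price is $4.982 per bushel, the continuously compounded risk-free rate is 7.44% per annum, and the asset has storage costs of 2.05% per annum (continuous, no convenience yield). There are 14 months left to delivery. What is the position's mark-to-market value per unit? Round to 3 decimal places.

$0.011 per bushel

Current fair forward for the remaining 14 months: F = S·e^((r + u)·T), (r + u) = 0.0744 + 0.0205 = 0.0949
F = 4.982 · e^(0.0949 × 14/12) = 4.982 × 1.117078 = 5.5653
Value of long forward = (F − K)·e^(−rT) = (5.5653 − 5.577) · e^(−0.0744·14/12)
= -0.0117 × 0.916860 = -0.011
Short position value = −(long value) = $0.011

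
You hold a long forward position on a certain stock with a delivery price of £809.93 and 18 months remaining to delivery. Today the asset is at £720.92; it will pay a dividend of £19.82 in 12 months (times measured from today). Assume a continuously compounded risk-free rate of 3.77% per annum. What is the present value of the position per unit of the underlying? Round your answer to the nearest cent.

PV(remaining dividends) I = 19.82·e^(−0.0377·12/12) = 19.0867
Current forward F = (S − I)·e^(rT) = (720.92 − 19.0867)·e^(0.0377·18/12) = 701.8333 × 1.058180 = 742.6660
Value (long) = (F − K)·e^(−rT) = (742.6660 − 809.93) × 0.945019 = -63.5658
Value = -£63.57

-£63.57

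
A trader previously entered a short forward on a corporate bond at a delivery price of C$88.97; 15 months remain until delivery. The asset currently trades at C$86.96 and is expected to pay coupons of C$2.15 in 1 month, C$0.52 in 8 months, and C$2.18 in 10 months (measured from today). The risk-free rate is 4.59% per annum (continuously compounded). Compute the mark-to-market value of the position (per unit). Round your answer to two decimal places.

C$1.79

PV(remaining coupons) I = 2.15·e^(−0.0459·1/12) + 0.52·e^(−0.0459·8/12) + 2.18·e^(−0.0459·10/12) = 4.7443
Current forward F = (S − I)·e^(rT) = (86.96 − 4.7443)·e^(0.0459·15/12) = 82.2157 × 1.059053 = 87.0708
Value (long) = (F − K)·e^(−rT) = (87.0708 − 88.97) × 0.944240 = -1.7933
Short position value = −(long value) = C$1.79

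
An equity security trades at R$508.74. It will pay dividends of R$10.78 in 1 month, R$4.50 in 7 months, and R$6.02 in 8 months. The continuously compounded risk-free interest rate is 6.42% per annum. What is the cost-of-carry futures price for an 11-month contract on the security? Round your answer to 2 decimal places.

PV(dividends) I = 10.78·e^(−0.0642·1/12) + 4.50·e^(−0.0642·7/12) + 6.02·e^(−0.0642·8/12)
I = 10.7225 + 4.3346 + 5.7678 = 20.8249
F = (S − I)·e^(rT) = (508.74 − 20.8249) · e^(0.0642·11/12)
= 487.9151 · e^0.058850 = 487.9151 × 1.060616 = R$517.49

R$517.49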